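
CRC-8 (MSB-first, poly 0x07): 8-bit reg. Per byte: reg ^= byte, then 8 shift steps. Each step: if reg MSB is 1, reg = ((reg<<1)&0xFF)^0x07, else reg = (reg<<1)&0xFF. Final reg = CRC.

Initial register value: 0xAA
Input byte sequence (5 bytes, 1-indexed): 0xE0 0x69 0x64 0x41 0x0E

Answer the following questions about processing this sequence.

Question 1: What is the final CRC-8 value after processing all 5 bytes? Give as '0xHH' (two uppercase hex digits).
After byte 1 (0xE0): reg=0xF1
After byte 2 (0x69): reg=0xC1
After byte 3 (0x64): reg=0x72
After byte 4 (0x41): reg=0x99
After byte 5 (0x0E): reg=0xEC

Answer: 0xEC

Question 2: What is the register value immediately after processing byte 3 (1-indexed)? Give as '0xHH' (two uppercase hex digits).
After byte 1 (0xE0): reg=0xF1
After byte 2 (0x69): reg=0xC1
After byte 3 (0x64): reg=0x72

Answer: 0x72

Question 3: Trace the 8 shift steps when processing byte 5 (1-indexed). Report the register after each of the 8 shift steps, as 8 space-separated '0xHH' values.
After byte 1 (0xE0): reg=0xF1
After byte 2 (0x69): reg=0xC1
After byte 3 (0x64): reg=0x72
After byte 4 (0x41): reg=0x99
Register before byte 5: 0x99
After XOR with byte 0x0E: 0x97

Answer: 0x29 0x52 0xA4 0x4F 0x9E 0x3B 0x76 0xEC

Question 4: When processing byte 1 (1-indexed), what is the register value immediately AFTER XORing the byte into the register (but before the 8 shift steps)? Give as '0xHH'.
Register before byte 1: 0xAA
Byte 1: 0xE0
0xAA XOR 0xE0 = 0x4A

Answer: 0x4A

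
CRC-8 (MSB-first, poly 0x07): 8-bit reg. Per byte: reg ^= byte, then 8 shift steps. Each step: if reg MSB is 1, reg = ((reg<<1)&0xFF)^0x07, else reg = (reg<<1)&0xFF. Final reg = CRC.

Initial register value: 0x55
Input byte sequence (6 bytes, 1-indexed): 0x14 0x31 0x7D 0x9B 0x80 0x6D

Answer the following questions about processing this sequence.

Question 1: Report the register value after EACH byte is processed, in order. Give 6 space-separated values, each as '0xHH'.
0xC0 0xD9 0x75 0x84 0x1C 0x50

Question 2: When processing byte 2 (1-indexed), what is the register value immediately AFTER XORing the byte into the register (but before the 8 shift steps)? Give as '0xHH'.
Register before byte 2: 0xC0
Byte 2: 0x31
0xC0 XOR 0x31 = 0xF1

Answer: 0xF1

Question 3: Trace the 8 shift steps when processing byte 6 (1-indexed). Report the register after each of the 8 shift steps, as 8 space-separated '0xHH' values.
After byte 1 (0x14): reg=0xC0
After byte 2 (0x31): reg=0xD9
After byte 3 (0x7D): reg=0x75
After byte 4 (0x9B): reg=0x84
After byte 5 (0x80): reg=0x1C
Register before byte 6: 0x1C
After XOR with byte 0x6D: 0x71

Answer: 0xE2 0xC3 0x81 0x05 0x0A 0x14 0x28 0x50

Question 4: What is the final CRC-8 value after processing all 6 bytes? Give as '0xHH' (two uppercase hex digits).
Answer: 0x50

Derivation:
After byte 1 (0x14): reg=0xC0
After byte 2 (0x31): reg=0xD9
After byte 3 (0x7D): reg=0x75
After byte 4 (0x9B): reg=0x84
After byte 5 (0x80): reg=0x1C
After byte 6 (0x6D): reg=0x50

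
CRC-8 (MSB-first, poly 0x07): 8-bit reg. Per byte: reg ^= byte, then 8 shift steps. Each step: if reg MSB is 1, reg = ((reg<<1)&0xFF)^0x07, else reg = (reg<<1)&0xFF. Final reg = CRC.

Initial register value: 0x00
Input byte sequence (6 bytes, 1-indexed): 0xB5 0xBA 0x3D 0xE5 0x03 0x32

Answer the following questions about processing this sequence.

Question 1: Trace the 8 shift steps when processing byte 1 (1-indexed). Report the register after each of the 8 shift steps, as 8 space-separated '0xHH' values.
Answer: 0x6D 0xDA 0xB3 0x61 0xC2 0x83 0x01 0x02

Derivation:
Register before byte 1: 0x00
After XOR with byte 0xB5: 0xB5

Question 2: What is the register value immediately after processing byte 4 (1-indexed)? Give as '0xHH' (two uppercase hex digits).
Answer: 0x1E

Derivation:
After byte 1 (0xB5): reg=0x02
After byte 2 (0xBA): reg=0x21
After byte 3 (0x3D): reg=0x54
After byte 4 (0xE5): reg=0x1E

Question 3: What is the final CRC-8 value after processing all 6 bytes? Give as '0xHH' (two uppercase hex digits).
Answer: 0x20

Derivation:
After byte 1 (0xB5): reg=0x02
After byte 2 (0xBA): reg=0x21
After byte 3 (0x3D): reg=0x54
After byte 4 (0xE5): reg=0x1E
After byte 5 (0x03): reg=0x53
After byte 6 (0x32): reg=0x20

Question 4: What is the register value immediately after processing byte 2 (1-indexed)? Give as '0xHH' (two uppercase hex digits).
After byte 1 (0xB5): reg=0x02
After byte 2 (0xBA): reg=0x21

Answer: 0x21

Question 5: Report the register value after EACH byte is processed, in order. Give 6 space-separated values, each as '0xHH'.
0x02 0x21 0x54 0x1E 0x53 0x20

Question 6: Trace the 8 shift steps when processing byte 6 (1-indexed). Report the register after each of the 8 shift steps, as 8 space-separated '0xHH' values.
After byte 1 (0xB5): reg=0x02
After byte 2 (0xBA): reg=0x21
After byte 3 (0x3D): reg=0x54
After byte 4 (0xE5): reg=0x1E
After byte 5 (0x03): reg=0x53
Register before byte 6: 0x53
After XOR with byte 0x32: 0x61

Answer: 0xC2 0x83 0x01 0x02 0x04 0x08 0x10 0x20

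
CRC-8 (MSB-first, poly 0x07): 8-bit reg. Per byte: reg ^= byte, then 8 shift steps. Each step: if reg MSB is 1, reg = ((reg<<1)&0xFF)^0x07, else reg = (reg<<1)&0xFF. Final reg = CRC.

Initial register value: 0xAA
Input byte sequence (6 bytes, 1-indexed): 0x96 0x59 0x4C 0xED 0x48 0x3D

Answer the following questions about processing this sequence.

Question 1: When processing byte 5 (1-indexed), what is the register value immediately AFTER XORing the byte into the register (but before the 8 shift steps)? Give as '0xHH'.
Register before byte 5: 0x75
Byte 5: 0x48
0x75 XOR 0x48 = 0x3D

Answer: 0x3D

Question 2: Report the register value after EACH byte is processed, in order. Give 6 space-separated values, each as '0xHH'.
0xB4 0x8D 0x49 0x75 0xB3 0xA3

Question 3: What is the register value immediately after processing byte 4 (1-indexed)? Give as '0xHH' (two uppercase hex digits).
Answer: 0x75

Derivation:
After byte 1 (0x96): reg=0xB4
After byte 2 (0x59): reg=0x8D
After byte 3 (0x4C): reg=0x49
After byte 4 (0xED): reg=0x75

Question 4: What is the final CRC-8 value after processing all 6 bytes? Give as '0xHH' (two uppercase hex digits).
After byte 1 (0x96): reg=0xB4
After byte 2 (0x59): reg=0x8D
After byte 3 (0x4C): reg=0x49
After byte 4 (0xED): reg=0x75
After byte 5 (0x48): reg=0xB3
After byte 6 (0x3D): reg=0xA3

Answer: 0xA3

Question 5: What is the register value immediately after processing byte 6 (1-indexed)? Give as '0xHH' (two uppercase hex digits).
After byte 1 (0x96): reg=0xB4
After byte 2 (0x59): reg=0x8D
After byte 3 (0x4C): reg=0x49
After byte 4 (0xED): reg=0x75
After byte 5 (0x48): reg=0xB3
After byte 6 (0x3D): reg=0xA3

Answer: 0xA3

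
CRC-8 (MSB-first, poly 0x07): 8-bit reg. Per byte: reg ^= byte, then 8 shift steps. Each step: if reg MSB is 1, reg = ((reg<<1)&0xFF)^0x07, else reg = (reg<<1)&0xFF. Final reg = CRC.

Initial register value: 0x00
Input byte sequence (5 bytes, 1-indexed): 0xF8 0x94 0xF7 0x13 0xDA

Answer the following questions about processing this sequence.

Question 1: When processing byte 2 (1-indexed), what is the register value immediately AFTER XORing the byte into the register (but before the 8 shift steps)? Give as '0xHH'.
Register before byte 2: 0xE6
Byte 2: 0x94
0xE6 XOR 0x94 = 0x72

Answer: 0x72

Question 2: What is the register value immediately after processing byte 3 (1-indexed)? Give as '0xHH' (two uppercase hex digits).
Answer: 0x43

Derivation:
After byte 1 (0xF8): reg=0xE6
After byte 2 (0x94): reg=0x59
After byte 3 (0xF7): reg=0x43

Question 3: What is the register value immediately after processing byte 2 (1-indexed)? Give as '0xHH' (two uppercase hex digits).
After byte 1 (0xF8): reg=0xE6
After byte 2 (0x94): reg=0x59

Answer: 0x59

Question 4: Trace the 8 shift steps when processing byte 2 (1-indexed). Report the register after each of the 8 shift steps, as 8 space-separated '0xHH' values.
Answer: 0xE4 0xCF 0x99 0x35 0x6A 0xD4 0xAF 0x59

Derivation:
After byte 1 (0xF8): reg=0xE6
Register before byte 2: 0xE6
After XOR with byte 0x94: 0x72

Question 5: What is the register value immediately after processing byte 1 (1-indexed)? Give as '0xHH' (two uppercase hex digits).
After byte 1 (0xF8): reg=0xE6

Answer: 0xE6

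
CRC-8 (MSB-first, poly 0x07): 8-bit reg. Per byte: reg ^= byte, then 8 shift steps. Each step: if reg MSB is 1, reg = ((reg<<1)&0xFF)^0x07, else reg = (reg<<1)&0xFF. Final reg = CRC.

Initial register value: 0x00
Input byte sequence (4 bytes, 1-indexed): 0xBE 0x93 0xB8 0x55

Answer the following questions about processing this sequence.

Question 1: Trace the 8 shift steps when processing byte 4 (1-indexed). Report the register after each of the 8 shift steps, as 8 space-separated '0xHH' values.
After byte 1 (0xBE): reg=0x33
After byte 2 (0x93): reg=0x69
After byte 3 (0xB8): reg=0x39
Register before byte 4: 0x39
After XOR with byte 0x55: 0x6C

Answer: 0xD8 0xB7 0x69 0xD2 0xA3 0x41 0x82 0x03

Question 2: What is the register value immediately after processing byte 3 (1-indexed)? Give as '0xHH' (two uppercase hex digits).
Answer: 0x39

Derivation:
After byte 1 (0xBE): reg=0x33
After byte 2 (0x93): reg=0x69
After byte 3 (0xB8): reg=0x39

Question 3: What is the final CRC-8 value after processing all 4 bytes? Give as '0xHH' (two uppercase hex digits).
After byte 1 (0xBE): reg=0x33
After byte 2 (0x93): reg=0x69
After byte 3 (0xB8): reg=0x39
After byte 4 (0x55): reg=0x03

Answer: 0x03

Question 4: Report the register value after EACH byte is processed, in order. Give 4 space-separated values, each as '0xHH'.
0x33 0x69 0x39 0x03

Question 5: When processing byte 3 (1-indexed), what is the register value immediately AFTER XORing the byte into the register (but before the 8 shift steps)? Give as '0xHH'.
Register before byte 3: 0x69
Byte 3: 0xB8
0x69 XOR 0xB8 = 0xD1

Answer: 0xD1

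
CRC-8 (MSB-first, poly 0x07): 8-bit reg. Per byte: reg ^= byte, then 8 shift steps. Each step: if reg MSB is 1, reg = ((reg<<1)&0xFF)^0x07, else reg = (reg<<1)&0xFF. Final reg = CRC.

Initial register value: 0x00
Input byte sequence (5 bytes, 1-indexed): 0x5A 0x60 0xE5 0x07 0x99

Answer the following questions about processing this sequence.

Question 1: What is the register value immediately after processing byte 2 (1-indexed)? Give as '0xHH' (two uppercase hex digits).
Answer: 0xA9

Derivation:
After byte 1 (0x5A): reg=0x81
After byte 2 (0x60): reg=0xA9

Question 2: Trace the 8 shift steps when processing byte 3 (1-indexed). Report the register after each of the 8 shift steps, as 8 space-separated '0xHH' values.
Answer: 0x98 0x37 0x6E 0xDC 0xBF 0x79 0xF2 0xE3

Derivation:
After byte 1 (0x5A): reg=0x81
After byte 2 (0x60): reg=0xA9
Register before byte 3: 0xA9
After XOR with byte 0xE5: 0x4C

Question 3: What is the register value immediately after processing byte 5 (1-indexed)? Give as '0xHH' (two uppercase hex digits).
Answer: 0xD1

Derivation:
After byte 1 (0x5A): reg=0x81
After byte 2 (0x60): reg=0xA9
After byte 3 (0xE5): reg=0xE3
After byte 4 (0x07): reg=0xB2
After byte 5 (0x99): reg=0xD1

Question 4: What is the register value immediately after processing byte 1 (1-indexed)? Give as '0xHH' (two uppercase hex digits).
Answer: 0x81

Derivation:
After byte 1 (0x5A): reg=0x81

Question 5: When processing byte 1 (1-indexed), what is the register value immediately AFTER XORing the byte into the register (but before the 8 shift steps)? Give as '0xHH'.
Register before byte 1: 0x00
Byte 1: 0x5A
0x00 XOR 0x5A = 0x5A

Answer: 0x5A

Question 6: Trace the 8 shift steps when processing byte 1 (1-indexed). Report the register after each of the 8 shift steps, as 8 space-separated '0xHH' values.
Answer: 0xB4 0x6F 0xDE 0xBB 0x71 0xE2 0xC3 0x81

Derivation:
Register before byte 1: 0x00
After XOR with byte 0x5A: 0x5A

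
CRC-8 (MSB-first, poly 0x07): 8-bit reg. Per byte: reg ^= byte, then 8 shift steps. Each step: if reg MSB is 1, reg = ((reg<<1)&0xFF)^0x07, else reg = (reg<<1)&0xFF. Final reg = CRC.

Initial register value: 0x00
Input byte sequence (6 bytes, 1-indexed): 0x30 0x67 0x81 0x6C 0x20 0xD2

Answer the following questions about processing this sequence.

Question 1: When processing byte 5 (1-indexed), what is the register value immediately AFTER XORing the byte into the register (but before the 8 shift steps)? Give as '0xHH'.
Register before byte 5: 0xDA
Byte 5: 0x20
0xDA XOR 0x20 = 0xFA

Answer: 0xFA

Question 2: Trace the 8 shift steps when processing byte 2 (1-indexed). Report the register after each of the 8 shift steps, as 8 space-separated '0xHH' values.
After byte 1 (0x30): reg=0x90
Register before byte 2: 0x90
After XOR with byte 0x67: 0xF7

Answer: 0xE9 0xD5 0xAD 0x5D 0xBA 0x73 0xE6 0xCB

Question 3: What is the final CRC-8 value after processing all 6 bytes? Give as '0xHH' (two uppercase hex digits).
Answer: 0xA6

Derivation:
After byte 1 (0x30): reg=0x90
After byte 2 (0x67): reg=0xCB
After byte 3 (0x81): reg=0xF1
After byte 4 (0x6C): reg=0xDA
After byte 5 (0x20): reg=0xE8
After byte 6 (0xD2): reg=0xA6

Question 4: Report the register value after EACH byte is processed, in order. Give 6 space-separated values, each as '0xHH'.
0x90 0xCB 0xF1 0xDA 0xE8 0xA6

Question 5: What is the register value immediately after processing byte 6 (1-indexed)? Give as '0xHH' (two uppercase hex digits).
After byte 1 (0x30): reg=0x90
After byte 2 (0x67): reg=0xCB
After byte 3 (0x81): reg=0xF1
After byte 4 (0x6C): reg=0xDA
After byte 5 (0x20): reg=0xE8
After byte 6 (0xD2): reg=0xA6

Answer: 0xA6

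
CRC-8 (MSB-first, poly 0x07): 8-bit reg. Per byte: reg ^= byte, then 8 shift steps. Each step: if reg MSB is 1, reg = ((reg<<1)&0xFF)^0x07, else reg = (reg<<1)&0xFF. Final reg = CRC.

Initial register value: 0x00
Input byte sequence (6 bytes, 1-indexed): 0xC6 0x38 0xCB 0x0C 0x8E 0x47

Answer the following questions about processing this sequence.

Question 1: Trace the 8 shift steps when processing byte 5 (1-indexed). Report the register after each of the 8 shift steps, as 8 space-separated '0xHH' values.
Answer: 0x7B 0xF6 0xEB 0xD1 0xA5 0x4D 0x9A 0x33

Derivation:
After byte 1 (0xC6): reg=0x5C
After byte 2 (0x38): reg=0x3B
After byte 3 (0xCB): reg=0xDE
After byte 4 (0x0C): reg=0x30
Register before byte 5: 0x30
After XOR with byte 0x8E: 0xBE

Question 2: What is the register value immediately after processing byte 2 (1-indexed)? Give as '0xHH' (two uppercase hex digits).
After byte 1 (0xC6): reg=0x5C
After byte 2 (0x38): reg=0x3B

Answer: 0x3B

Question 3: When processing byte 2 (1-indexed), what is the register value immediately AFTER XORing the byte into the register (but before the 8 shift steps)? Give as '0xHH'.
Register before byte 2: 0x5C
Byte 2: 0x38
0x5C XOR 0x38 = 0x64

Answer: 0x64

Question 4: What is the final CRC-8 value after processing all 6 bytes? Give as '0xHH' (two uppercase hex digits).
After byte 1 (0xC6): reg=0x5C
After byte 2 (0x38): reg=0x3B
After byte 3 (0xCB): reg=0xDE
After byte 4 (0x0C): reg=0x30
After byte 5 (0x8E): reg=0x33
After byte 6 (0x47): reg=0x4B

Answer: 0x4B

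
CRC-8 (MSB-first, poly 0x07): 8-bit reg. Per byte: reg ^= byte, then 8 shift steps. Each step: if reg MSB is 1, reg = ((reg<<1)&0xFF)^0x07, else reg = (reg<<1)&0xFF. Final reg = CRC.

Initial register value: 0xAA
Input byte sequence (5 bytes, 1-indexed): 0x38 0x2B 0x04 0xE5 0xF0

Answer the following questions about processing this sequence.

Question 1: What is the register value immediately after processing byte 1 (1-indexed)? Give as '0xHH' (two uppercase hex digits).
Answer: 0xF7

Derivation:
After byte 1 (0x38): reg=0xF7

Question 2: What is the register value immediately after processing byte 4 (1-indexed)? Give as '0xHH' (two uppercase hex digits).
Answer: 0x34

Derivation:
After byte 1 (0x38): reg=0xF7
After byte 2 (0x2B): reg=0x1A
After byte 3 (0x04): reg=0x5A
After byte 4 (0xE5): reg=0x34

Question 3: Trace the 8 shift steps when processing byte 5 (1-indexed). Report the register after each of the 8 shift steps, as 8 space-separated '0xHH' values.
Answer: 0x8F 0x19 0x32 0x64 0xC8 0x97 0x29 0x52

Derivation:
After byte 1 (0x38): reg=0xF7
After byte 2 (0x2B): reg=0x1A
After byte 3 (0x04): reg=0x5A
After byte 4 (0xE5): reg=0x34
Register before byte 5: 0x34
After XOR with byte 0xF0: 0xC4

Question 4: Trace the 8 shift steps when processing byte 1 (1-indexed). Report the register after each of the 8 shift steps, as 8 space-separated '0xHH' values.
Register before byte 1: 0xAA
After XOR with byte 0x38: 0x92

Answer: 0x23 0x46 0x8C 0x1F 0x3E 0x7C 0xF8 0xF7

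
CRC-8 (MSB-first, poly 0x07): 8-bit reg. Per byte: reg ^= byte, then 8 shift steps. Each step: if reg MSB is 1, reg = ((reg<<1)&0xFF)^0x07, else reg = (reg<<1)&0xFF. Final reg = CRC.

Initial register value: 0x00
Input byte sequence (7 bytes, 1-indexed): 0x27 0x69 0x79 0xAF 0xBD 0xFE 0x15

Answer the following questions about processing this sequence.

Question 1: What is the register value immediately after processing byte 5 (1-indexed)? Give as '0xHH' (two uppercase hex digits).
After byte 1 (0x27): reg=0xF5
After byte 2 (0x69): reg=0xDD
After byte 3 (0x79): reg=0x75
After byte 4 (0xAF): reg=0x08
After byte 5 (0xBD): reg=0x02

Answer: 0x02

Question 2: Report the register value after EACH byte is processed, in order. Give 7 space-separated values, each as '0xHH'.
0xF5 0xDD 0x75 0x08 0x02 0xFA 0x83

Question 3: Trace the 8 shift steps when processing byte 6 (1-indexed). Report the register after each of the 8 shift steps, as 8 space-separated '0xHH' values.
After byte 1 (0x27): reg=0xF5
After byte 2 (0x69): reg=0xDD
After byte 3 (0x79): reg=0x75
After byte 4 (0xAF): reg=0x08
After byte 5 (0xBD): reg=0x02
Register before byte 6: 0x02
After XOR with byte 0xFE: 0xFC

Answer: 0xFF 0xF9 0xF5 0xED 0xDD 0xBD 0x7D 0xFA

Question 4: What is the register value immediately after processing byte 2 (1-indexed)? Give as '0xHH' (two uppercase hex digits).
Answer: 0xDD

Derivation:
After byte 1 (0x27): reg=0xF5
After byte 2 (0x69): reg=0xDD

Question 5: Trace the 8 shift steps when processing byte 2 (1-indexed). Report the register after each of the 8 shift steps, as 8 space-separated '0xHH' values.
After byte 1 (0x27): reg=0xF5
Register before byte 2: 0xF5
After XOR with byte 0x69: 0x9C

Answer: 0x3F 0x7E 0xFC 0xFF 0xF9 0xF5 0xED 0xDD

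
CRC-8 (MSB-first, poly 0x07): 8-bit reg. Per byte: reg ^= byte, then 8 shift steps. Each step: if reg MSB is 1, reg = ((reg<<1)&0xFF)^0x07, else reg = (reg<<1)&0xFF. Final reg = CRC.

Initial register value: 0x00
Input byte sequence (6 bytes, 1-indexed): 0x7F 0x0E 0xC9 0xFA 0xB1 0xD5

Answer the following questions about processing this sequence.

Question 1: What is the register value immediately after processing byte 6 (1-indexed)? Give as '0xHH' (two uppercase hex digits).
After byte 1 (0x7F): reg=0x7A
After byte 2 (0x0E): reg=0x4B
After byte 3 (0xC9): reg=0x87
After byte 4 (0xFA): reg=0x74
After byte 5 (0xB1): reg=0x55
After byte 6 (0xD5): reg=0x89

Answer: 0x89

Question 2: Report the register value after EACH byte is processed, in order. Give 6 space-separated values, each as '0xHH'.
0x7A 0x4B 0x87 0x74 0x55 0x89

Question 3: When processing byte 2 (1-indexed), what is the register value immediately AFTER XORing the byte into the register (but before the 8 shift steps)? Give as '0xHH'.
Register before byte 2: 0x7A
Byte 2: 0x0E
0x7A XOR 0x0E = 0x74

Answer: 0x74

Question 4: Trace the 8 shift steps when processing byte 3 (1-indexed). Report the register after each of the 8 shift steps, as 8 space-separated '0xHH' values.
Answer: 0x03 0x06 0x0C 0x18 0x30 0x60 0xC0 0x87

Derivation:
After byte 1 (0x7F): reg=0x7A
After byte 2 (0x0E): reg=0x4B
Register before byte 3: 0x4B
After XOR with byte 0xC9: 0x82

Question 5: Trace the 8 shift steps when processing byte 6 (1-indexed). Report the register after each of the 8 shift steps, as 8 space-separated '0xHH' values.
After byte 1 (0x7F): reg=0x7A
After byte 2 (0x0E): reg=0x4B
After byte 3 (0xC9): reg=0x87
After byte 4 (0xFA): reg=0x74
After byte 5 (0xB1): reg=0x55
Register before byte 6: 0x55
After XOR with byte 0xD5: 0x80

Answer: 0x07 0x0E 0x1C 0x38 0x70 0xE0 0xC7 0x89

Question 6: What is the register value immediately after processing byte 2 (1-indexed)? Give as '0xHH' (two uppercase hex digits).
After byte 1 (0x7F): reg=0x7A
After byte 2 (0x0E): reg=0x4B

Answer: 0x4B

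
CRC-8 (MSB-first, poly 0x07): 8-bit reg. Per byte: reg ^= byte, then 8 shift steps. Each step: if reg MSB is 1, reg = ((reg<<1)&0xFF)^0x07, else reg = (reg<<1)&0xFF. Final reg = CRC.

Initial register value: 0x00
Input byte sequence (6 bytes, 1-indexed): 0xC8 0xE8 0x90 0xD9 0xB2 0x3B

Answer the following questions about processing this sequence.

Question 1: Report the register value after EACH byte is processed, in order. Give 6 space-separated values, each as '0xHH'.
0x76 0xD3 0xCE 0x65 0x2B 0x70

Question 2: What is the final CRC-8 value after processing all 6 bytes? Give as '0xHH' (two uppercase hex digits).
After byte 1 (0xC8): reg=0x76
After byte 2 (0xE8): reg=0xD3
After byte 3 (0x90): reg=0xCE
After byte 4 (0xD9): reg=0x65
After byte 5 (0xB2): reg=0x2B
After byte 6 (0x3B): reg=0x70

Answer: 0x70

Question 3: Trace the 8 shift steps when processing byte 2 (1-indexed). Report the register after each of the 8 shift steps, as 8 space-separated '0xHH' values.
Answer: 0x3B 0x76 0xEC 0xDF 0xB9 0x75 0xEA 0xD3

Derivation:
After byte 1 (0xC8): reg=0x76
Register before byte 2: 0x76
After XOR with byte 0xE8: 0x9E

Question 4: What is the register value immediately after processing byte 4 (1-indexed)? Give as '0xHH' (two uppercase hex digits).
Answer: 0x65

Derivation:
After byte 1 (0xC8): reg=0x76
After byte 2 (0xE8): reg=0xD3
After byte 3 (0x90): reg=0xCE
After byte 4 (0xD9): reg=0x65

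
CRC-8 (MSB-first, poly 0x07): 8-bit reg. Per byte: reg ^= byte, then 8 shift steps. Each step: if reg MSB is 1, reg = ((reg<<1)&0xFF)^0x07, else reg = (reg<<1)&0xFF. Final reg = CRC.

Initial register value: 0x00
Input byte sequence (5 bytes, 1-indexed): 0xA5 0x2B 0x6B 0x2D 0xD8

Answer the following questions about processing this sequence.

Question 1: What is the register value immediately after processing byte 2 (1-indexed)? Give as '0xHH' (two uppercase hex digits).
After byte 1 (0xA5): reg=0x72
After byte 2 (0x2B): reg=0x88

Answer: 0x88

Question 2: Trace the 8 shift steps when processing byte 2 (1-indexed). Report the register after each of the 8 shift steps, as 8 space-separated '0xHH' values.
Answer: 0xB2 0x63 0xC6 0x8B 0x11 0x22 0x44 0x88

Derivation:
After byte 1 (0xA5): reg=0x72
Register before byte 2: 0x72
After XOR with byte 0x2B: 0x59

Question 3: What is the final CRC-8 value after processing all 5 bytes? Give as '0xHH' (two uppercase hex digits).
Answer: 0x32

Derivation:
After byte 1 (0xA5): reg=0x72
After byte 2 (0x2B): reg=0x88
After byte 3 (0x6B): reg=0xA7
After byte 4 (0x2D): reg=0xBF
After byte 5 (0xD8): reg=0x32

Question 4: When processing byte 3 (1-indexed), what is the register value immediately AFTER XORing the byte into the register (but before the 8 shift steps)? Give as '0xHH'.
Answer: 0xE3

Derivation:
Register before byte 3: 0x88
Byte 3: 0x6B
0x88 XOR 0x6B = 0xE3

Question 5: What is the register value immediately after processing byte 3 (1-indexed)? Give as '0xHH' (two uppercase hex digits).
After byte 1 (0xA5): reg=0x72
After byte 2 (0x2B): reg=0x88
After byte 3 (0x6B): reg=0xA7

Answer: 0xA7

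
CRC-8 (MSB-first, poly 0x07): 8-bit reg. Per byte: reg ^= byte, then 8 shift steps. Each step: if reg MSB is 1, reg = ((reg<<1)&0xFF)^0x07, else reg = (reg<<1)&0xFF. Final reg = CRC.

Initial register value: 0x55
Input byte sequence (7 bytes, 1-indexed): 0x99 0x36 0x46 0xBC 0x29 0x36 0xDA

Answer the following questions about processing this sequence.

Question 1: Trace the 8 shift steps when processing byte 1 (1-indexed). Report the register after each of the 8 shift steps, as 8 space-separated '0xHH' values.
Register before byte 1: 0x55
After XOR with byte 0x99: 0xCC

Answer: 0x9F 0x39 0x72 0xE4 0xCF 0x99 0x35 0x6A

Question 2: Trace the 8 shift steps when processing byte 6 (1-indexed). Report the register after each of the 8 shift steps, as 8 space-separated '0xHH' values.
After byte 1 (0x99): reg=0x6A
After byte 2 (0x36): reg=0x93
After byte 3 (0x46): reg=0x25
After byte 4 (0xBC): reg=0xC6
After byte 5 (0x29): reg=0x83
Register before byte 6: 0x83
After XOR with byte 0x36: 0xB5

Answer: 0x6D 0xDA 0xB3 0x61 0xC2 0x83 0x01 0x02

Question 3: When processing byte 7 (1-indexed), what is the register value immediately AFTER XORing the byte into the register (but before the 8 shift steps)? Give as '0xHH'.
Register before byte 7: 0x02
Byte 7: 0xDA
0x02 XOR 0xDA = 0xD8

Answer: 0xD8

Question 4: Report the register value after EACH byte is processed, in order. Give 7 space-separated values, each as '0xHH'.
0x6A 0x93 0x25 0xC6 0x83 0x02 0x06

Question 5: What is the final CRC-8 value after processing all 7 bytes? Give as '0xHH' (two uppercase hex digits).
Answer: 0x06

Derivation:
After byte 1 (0x99): reg=0x6A
After byte 2 (0x36): reg=0x93
After byte 3 (0x46): reg=0x25
After byte 4 (0xBC): reg=0xC6
After byte 5 (0x29): reg=0x83
After byte 6 (0x36): reg=0x02
After byte 7 (0xDA): reg=0x06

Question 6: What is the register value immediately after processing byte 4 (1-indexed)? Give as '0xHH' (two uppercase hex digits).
Answer: 0xC6

Derivation:
After byte 1 (0x99): reg=0x6A
After byte 2 (0x36): reg=0x93
After byte 3 (0x46): reg=0x25
After byte 4 (0xBC): reg=0xC6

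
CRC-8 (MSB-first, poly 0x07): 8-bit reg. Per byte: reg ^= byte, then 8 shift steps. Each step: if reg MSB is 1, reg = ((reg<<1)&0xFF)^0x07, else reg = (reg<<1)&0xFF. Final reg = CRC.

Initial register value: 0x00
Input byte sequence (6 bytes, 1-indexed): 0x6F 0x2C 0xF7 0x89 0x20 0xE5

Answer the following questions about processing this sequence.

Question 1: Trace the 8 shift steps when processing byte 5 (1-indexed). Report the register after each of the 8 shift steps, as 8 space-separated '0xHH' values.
Answer: 0xA9 0x55 0xAA 0x53 0xA6 0x4B 0x96 0x2B

Derivation:
After byte 1 (0x6F): reg=0x0A
After byte 2 (0x2C): reg=0xF2
After byte 3 (0xF7): reg=0x1B
After byte 4 (0x89): reg=0xF7
Register before byte 5: 0xF7
After XOR with byte 0x20: 0xD7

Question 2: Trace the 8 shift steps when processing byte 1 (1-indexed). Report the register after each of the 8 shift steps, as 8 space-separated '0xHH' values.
Answer: 0xDE 0xBB 0x71 0xE2 0xC3 0x81 0x05 0x0A

Derivation:
Register before byte 1: 0x00
After XOR with byte 0x6F: 0x6F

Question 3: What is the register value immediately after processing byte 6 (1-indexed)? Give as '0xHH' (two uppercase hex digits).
After byte 1 (0x6F): reg=0x0A
After byte 2 (0x2C): reg=0xF2
After byte 3 (0xF7): reg=0x1B
After byte 4 (0x89): reg=0xF7
After byte 5 (0x20): reg=0x2B
After byte 6 (0xE5): reg=0x64

Answer: 0x64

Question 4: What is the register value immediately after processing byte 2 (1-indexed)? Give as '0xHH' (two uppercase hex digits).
Answer: 0xF2

Derivation:
After byte 1 (0x6F): reg=0x0A
After byte 2 (0x2C): reg=0xF2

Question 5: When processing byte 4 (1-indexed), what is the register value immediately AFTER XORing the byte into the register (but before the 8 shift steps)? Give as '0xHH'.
Register before byte 4: 0x1B
Byte 4: 0x89
0x1B XOR 0x89 = 0x92

Answer: 0x92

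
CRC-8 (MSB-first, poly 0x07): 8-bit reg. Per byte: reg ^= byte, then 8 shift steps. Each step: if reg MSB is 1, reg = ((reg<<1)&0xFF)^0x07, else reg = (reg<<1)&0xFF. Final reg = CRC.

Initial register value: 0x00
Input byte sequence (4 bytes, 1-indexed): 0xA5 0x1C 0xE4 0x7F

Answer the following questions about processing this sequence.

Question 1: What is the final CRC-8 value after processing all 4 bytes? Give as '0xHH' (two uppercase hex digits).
After byte 1 (0xA5): reg=0x72
After byte 2 (0x1C): reg=0x0D
After byte 3 (0xE4): reg=0x91
After byte 4 (0x7F): reg=0x84

Answer: 0x84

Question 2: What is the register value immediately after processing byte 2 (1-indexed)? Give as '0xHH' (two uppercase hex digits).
Answer: 0x0D

Derivation:
After byte 1 (0xA5): reg=0x72
After byte 2 (0x1C): reg=0x0D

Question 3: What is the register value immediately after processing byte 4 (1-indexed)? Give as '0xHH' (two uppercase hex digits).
Answer: 0x84

Derivation:
After byte 1 (0xA5): reg=0x72
After byte 2 (0x1C): reg=0x0D
After byte 3 (0xE4): reg=0x91
After byte 4 (0x7F): reg=0x84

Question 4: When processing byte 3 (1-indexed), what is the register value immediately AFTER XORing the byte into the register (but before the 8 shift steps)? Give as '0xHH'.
Answer: 0xE9

Derivation:
Register before byte 3: 0x0D
Byte 3: 0xE4
0x0D XOR 0xE4 = 0xE9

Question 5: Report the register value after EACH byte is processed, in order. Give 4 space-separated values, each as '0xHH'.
0x72 0x0D 0x91 0x84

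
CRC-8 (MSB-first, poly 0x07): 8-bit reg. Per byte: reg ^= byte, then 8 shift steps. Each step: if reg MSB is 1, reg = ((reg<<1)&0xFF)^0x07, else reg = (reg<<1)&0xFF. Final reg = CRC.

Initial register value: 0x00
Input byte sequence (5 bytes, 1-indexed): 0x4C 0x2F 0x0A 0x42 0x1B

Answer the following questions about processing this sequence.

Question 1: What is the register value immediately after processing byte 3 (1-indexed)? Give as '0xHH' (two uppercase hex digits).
After byte 1 (0x4C): reg=0xE3
After byte 2 (0x2F): reg=0x6A
After byte 3 (0x0A): reg=0x27

Answer: 0x27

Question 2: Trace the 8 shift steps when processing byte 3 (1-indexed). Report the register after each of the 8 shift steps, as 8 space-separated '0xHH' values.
Answer: 0xC0 0x87 0x09 0x12 0x24 0x48 0x90 0x27

Derivation:
After byte 1 (0x4C): reg=0xE3
After byte 2 (0x2F): reg=0x6A
Register before byte 3: 0x6A
After XOR with byte 0x0A: 0x60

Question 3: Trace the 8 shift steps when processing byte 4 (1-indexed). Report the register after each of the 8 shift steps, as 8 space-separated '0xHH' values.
After byte 1 (0x4C): reg=0xE3
After byte 2 (0x2F): reg=0x6A
After byte 3 (0x0A): reg=0x27
Register before byte 4: 0x27
After XOR with byte 0x42: 0x65

Answer: 0xCA 0x93 0x21 0x42 0x84 0x0F 0x1E 0x3C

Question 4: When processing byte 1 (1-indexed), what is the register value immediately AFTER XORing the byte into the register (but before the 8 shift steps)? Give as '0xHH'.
Register before byte 1: 0x00
Byte 1: 0x4C
0x00 XOR 0x4C = 0x4C

Answer: 0x4C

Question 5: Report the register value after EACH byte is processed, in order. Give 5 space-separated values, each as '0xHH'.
0xE3 0x6A 0x27 0x3C 0xF5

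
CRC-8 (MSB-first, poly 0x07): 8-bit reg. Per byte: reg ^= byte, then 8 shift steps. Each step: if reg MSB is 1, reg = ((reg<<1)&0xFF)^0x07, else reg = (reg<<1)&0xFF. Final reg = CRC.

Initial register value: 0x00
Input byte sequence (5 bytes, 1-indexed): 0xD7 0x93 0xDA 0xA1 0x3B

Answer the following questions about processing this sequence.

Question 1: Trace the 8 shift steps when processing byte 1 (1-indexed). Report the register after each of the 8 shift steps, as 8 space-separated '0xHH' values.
Answer: 0xA9 0x55 0xAA 0x53 0xA6 0x4B 0x96 0x2B

Derivation:
Register before byte 1: 0x00
After XOR with byte 0xD7: 0xD7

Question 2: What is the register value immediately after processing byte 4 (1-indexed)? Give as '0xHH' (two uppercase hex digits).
After byte 1 (0xD7): reg=0x2B
After byte 2 (0x93): reg=0x21
After byte 3 (0xDA): reg=0xEF
After byte 4 (0xA1): reg=0xED

Answer: 0xED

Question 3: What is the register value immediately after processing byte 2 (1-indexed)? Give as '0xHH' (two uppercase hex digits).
Answer: 0x21

Derivation:
After byte 1 (0xD7): reg=0x2B
After byte 2 (0x93): reg=0x21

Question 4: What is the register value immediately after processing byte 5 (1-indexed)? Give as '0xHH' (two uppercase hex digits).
Answer: 0x2C

Derivation:
After byte 1 (0xD7): reg=0x2B
After byte 2 (0x93): reg=0x21
After byte 3 (0xDA): reg=0xEF
After byte 4 (0xA1): reg=0xED
After byte 5 (0x3B): reg=0x2C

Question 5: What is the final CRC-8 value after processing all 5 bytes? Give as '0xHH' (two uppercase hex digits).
After byte 1 (0xD7): reg=0x2B
After byte 2 (0x93): reg=0x21
After byte 3 (0xDA): reg=0xEF
After byte 4 (0xA1): reg=0xED
After byte 5 (0x3B): reg=0x2C

Answer: 0x2C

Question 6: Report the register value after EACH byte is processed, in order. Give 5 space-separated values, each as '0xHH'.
0x2B 0x21 0xEF 0xED 0x2C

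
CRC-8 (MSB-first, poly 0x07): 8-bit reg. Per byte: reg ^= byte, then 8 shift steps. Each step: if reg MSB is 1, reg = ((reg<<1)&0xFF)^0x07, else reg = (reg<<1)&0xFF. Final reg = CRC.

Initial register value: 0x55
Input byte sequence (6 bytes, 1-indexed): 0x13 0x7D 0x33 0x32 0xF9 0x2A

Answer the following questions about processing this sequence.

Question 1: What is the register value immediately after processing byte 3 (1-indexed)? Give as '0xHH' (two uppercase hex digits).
After byte 1 (0x13): reg=0xD5
After byte 2 (0x7D): reg=0x51
After byte 3 (0x33): reg=0x29

Answer: 0x29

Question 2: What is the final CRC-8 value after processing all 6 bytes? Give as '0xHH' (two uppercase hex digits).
Answer: 0x31

Derivation:
After byte 1 (0x13): reg=0xD5
After byte 2 (0x7D): reg=0x51
After byte 3 (0x33): reg=0x29
After byte 4 (0x32): reg=0x41
After byte 5 (0xF9): reg=0x21
After byte 6 (0x2A): reg=0x31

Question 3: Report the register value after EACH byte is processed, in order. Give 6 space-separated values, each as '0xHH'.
0xD5 0x51 0x29 0x41 0x21 0x31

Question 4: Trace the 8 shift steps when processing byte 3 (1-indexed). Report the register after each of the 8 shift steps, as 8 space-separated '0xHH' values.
After byte 1 (0x13): reg=0xD5
After byte 2 (0x7D): reg=0x51
Register before byte 3: 0x51
After XOR with byte 0x33: 0x62

Answer: 0xC4 0x8F 0x19 0x32 0x64 0xC8 0x97 0x29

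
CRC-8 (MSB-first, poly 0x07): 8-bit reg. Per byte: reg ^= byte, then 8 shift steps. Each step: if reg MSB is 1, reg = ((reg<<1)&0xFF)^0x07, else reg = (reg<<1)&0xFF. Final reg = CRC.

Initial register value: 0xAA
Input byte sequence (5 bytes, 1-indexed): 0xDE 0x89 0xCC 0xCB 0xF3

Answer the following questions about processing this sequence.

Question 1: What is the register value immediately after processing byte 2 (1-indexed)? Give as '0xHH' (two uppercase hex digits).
After byte 1 (0xDE): reg=0x4B
After byte 2 (0x89): reg=0x40

Answer: 0x40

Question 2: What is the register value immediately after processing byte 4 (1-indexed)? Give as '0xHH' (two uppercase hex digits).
Answer: 0x35

Derivation:
After byte 1 (0xDE): reg=0x4B
After byte 2 (0x89): reg=0x40
After byte 3 (0xCC): reg=0xAD
After byte 4 (0xCB): reg=0x35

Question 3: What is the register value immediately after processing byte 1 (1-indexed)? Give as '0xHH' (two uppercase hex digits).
Answer: 0x4B

Derivation:
After byte 1 (0xDE): reg=0x4B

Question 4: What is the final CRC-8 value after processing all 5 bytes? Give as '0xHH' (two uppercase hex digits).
After byte 1 (0xDE): reg=0x4B
After byte 2 (0x89): reg=0x40
After byte 3 (0xCC): reg=0xAD
After byte 4 (0xCB): reg=0x35
After byte 5 (0xF3): reg=0x5C

Answer: 0x5C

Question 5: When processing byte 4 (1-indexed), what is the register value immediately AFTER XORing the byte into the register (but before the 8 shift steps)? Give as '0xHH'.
Register before byte 4: 0xAD
Byte 4: 0xCB
0xAD XOR 0xCB = 0x66

Answer: 0x66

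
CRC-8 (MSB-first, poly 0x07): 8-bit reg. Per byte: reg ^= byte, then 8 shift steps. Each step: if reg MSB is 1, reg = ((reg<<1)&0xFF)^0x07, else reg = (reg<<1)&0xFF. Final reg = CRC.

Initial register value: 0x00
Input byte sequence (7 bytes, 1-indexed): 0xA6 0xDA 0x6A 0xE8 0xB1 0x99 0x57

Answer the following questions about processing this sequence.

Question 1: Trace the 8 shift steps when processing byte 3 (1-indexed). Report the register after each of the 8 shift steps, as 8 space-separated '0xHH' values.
Answer: 0x08 0x10 0x20 0x40 0x80 0x07 0x0E 0x1C

Derivation:
After byte 1 (0xA6): reg=0x7B
After byte 2 (0xDA): reg=0x6E
Register before byte 3: 0x6E
After XOR with byte 0x6A: 0x04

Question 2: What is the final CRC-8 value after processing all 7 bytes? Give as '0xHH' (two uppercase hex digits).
After byte 1 (0xA6): reg=0x7B
After byte 2 (0xDA): reg=0x6E
After byte 3 (0x6A): reg=0x1C
After byte 4 (0xE8): reg=0xC2
After byte 5 (0xB1): reg=0x5E
After byte 6 (0x99): reg=0x5B
After byte 7 (0x57): reg=0x24

Answer: 0x24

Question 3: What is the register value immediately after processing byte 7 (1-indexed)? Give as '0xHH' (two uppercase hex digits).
After byte 1 (0xA6): reg=0x7B
After byte 2 (0xDA): reg=0x6E
After byte 3 (0x6A): reg=0x1C
After byte 4 (0xE8): reg=0xC2
After byte 5 (0xB1): reg=0x5E
After byte 6 (0x99): reg=0x5B
After byte 7 (0x57): reg=0x24

Answer: 0x24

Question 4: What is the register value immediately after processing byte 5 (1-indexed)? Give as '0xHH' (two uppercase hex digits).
After byte 1 (0xA6): reg=0x7B
After byte 2 (0xDA): reg=0x6E
After byte 3 (0x6A): reg=0x1C
After byte 4 (0xE8): reg=0xC2
After byte 5 (0xB1): reg=0x5E

Answer: 0x5E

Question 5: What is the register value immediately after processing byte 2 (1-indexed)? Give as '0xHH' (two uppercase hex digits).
After byte 1 (0xA6): reg=0x7B
After byte 2 (0xDA): reg=0x6E

Answer: 0x6E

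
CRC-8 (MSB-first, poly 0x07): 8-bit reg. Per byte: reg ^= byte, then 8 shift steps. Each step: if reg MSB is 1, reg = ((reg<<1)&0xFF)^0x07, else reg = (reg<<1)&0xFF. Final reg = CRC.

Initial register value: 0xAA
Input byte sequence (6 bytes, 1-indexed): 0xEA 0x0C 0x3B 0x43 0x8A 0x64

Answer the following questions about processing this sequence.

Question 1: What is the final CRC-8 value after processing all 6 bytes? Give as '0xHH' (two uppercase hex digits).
After byte 1 (0xEA): reg=0xC7
After byte 2 (0x0C): reg=0x7F
After byte 3 (0x3B): reg=0xDB
After byte 4 (0x43): reg=0xC1
After byte 5 (0x8A): reg=0xF6
After byte 6 (0x64): reg=0xF7

Answer: 0xF7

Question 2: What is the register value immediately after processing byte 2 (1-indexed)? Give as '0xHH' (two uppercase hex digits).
After byte 1 (0xEA): reg=0xC7
After byte 2 (0x0C): reg=0x7F

Answer: 0x7F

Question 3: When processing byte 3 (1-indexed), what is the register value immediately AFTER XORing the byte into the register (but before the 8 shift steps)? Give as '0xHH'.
Register before byte 3: 0x7F
Byte 3: 0x3B
0x7F XOR 0x3B = 0x44

Answer: 0x44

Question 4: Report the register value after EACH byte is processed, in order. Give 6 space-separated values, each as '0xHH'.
0xC7 0x7F 0xDB 0xC1 0xF6 0xF7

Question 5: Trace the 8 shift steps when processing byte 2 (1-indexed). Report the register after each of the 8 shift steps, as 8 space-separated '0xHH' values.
Answer: 0x91 0x25 0x4A 0x94 0x2F 0x5E 0xBC 0x7F

Derivation:
After byte 1 (0xEA): reg=0xC7
Register before byte 2: 0xC7
After XOR with byte 0x0C: 0xCB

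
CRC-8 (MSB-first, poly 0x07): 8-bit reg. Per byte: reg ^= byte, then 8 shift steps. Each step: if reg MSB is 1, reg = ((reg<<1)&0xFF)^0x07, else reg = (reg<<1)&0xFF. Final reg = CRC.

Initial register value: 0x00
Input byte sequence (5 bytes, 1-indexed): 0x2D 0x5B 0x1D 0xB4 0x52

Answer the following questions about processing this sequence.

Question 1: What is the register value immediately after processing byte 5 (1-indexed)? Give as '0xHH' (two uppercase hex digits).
Answer: 0x77

Derivation:
After byte 1 (0x2D): reg=0xC3
After byte 2 (0x5B): reg=0xC1
After byte 3 (0x1D): reg=0x1A
After byte 4 (0xB4): reg=0x43
After byte 5 (0x52): reg=0x77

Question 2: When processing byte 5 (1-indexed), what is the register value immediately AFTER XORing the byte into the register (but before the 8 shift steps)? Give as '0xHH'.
Register before byte 5: 0x43
Byte 5: 0x52
0x43 XOR 0x52 = 0x11

Answer: 0x11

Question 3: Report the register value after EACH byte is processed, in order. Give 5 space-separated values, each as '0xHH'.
0xC3 0xC1 0x1A 0x43 0x77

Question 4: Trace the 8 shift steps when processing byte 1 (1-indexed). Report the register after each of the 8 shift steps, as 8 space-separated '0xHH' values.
Register before byte 1: 0x00
After XOR with byte 0x2D: 0x2D

Answer: 0x5A 0xB4 0x6F 0xDE 0xBB 0x71 0xE2 0xC3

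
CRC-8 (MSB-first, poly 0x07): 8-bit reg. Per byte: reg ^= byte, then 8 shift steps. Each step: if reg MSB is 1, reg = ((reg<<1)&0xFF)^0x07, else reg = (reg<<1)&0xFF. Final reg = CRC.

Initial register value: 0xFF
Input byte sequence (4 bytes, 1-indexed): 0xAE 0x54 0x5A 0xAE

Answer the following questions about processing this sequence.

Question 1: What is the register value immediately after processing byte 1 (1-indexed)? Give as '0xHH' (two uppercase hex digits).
Answer: 0xB0

Derivation:
After byte 1 (0xAE): reg=0xB0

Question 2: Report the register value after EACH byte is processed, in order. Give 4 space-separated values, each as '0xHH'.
0xB0 0xB2 0x96 0xA8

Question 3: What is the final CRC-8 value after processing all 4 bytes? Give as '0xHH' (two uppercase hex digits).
After byte 1 (0xAE): reg=0xB0
After byte 2 (0x54): reg=0xB2
After byte 3 (0x5A): reg=0x96
After byte 4 (0xAE): reg=0xA8

Answer: 0xA8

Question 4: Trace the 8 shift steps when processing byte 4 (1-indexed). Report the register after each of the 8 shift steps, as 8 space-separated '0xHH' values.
Answer: 0x70 0xE0 0xC7 0x89 0x15 0x2A 0x54 0xA8

Derivation:
After byte 1 (0xAE): reg=0xB0
After byte 2 (0x54): reg=0xB2
After byte 3 (0x5A): reg=0x96
Register before byte 4: 0x96
After XOR with byte 0xAE: 0x38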